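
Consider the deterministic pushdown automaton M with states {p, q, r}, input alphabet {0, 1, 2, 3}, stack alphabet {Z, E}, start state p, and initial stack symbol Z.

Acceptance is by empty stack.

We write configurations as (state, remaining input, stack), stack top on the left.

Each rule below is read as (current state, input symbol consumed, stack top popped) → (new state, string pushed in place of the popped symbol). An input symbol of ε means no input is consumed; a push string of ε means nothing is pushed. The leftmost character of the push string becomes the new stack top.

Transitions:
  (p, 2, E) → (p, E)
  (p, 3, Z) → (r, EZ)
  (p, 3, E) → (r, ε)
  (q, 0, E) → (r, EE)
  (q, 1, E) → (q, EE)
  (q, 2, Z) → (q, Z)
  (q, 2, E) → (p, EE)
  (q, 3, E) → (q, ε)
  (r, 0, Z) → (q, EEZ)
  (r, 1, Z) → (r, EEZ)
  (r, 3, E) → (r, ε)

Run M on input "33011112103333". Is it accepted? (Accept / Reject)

(p, 33011112103333, Z)
  read 3, top Z: go to r, push EZ → (r, 3011112103333, EZ)
  read 3, top E: go to r, push ε → (r, 011112103333, Z)
  read 0, top Z: go to q, push EEZ → (q, 11112103333, EEZ)
  read 1, top E: go to q, push EE → (q, 1112103333, EEEZ)
  read 1, top E: go to q, push EE → (q, 112103333, EEEEZ)
  read 1, top E: go to q, push EE → (q, 12103333, EEEEEZ)
  read 1, top E: go to q, push EE → (q, 2103333, EEEEEEZ)
  read 2, top E: go to p, push EE → (p, 103333, EEEEEEEZ)
No transition applies at (p, 103333, EEEEEEEZ); input not fully consumed.

Reject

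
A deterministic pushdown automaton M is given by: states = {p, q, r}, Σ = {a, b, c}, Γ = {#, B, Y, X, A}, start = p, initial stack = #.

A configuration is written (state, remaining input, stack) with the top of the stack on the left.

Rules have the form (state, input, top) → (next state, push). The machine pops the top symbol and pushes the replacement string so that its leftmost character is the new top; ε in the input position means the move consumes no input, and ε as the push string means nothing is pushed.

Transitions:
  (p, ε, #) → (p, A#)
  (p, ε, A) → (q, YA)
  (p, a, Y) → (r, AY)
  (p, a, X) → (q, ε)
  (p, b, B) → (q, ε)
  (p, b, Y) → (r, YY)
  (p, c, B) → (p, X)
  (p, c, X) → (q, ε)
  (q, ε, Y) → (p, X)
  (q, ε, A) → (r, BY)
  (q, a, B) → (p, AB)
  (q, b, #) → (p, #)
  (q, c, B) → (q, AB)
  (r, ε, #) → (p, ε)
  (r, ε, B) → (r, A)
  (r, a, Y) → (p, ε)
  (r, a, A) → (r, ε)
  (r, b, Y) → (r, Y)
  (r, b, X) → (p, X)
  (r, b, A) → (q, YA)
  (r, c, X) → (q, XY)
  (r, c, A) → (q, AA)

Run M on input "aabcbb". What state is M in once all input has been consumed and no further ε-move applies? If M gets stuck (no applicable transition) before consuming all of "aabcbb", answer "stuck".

(p, aabcbb, #)
  ε-move, top #: go to p, push A# → (p, aabcbb, A#)
  ε-move, top A: go to q, push YA → (q, aabcbb, YA#)
  ε-move, top Y: go to p, push X → (p, aabcbb, XA#)
  read a, top X: go to q, push ε → (q, abcbb, A#)
  ε-move, top A: go to r, push BY → (r, abcbb, BY#)
  ε-move, top B: go to r, push A → (r, abcbb, AY#)
  read a, top A: go to r, push ε → (r, bcbb, Y#)
  read b, top Y: go to r, push Y → (r, cbb, Y#)
No transition for (r, c, top Y); M blocks with input cbb remaining.

stuck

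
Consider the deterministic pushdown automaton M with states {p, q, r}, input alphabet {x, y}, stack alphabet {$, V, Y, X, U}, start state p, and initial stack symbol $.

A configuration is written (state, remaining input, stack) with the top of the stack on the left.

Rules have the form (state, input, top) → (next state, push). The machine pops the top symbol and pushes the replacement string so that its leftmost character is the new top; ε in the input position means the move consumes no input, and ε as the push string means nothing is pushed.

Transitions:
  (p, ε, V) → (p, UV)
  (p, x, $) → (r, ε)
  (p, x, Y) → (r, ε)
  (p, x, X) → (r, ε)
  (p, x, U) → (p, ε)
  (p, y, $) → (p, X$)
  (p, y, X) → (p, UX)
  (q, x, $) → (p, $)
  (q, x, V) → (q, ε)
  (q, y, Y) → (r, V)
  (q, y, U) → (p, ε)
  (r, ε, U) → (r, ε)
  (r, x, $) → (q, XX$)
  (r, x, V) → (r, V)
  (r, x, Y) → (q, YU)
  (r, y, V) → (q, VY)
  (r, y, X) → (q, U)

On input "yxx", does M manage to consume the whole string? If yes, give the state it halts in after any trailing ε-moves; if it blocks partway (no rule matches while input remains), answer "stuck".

q

(p, yxx, $)
  read y, top $: go to p, push X$ → (p, xx, X$)
  read x, top X: go to r, push ε → (r, x, $)
  read x, top $: go to q, push XX$ → (q, ε, XX$)
All input consumed; M is in state q.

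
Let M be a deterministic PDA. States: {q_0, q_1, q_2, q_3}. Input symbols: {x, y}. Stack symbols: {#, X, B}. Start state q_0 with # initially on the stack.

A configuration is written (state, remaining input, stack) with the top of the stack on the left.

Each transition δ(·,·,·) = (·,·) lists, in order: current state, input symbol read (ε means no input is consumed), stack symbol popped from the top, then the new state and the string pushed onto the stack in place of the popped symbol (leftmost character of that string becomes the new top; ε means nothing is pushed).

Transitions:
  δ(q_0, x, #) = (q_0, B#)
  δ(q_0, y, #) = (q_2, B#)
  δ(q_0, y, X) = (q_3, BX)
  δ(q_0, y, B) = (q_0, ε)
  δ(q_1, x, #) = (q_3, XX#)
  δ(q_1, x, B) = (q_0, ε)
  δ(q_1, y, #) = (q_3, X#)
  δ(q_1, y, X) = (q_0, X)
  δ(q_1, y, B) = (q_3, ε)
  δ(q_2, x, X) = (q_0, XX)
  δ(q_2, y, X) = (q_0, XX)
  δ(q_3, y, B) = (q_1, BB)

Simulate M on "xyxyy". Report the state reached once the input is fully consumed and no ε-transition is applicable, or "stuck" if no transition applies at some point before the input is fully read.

(q_0, xyxyy, #)
  read x, top #: go to q_0, push B# → (q_0, yxyy, B#)
  read y, top B: go to q_0, push ε → (q_0, xyy, #)
  read x, top #: go to q_0, push B# → (q_0, yy, B#)
  read y, top B: go to q_0, push ε → (q_0, y, #)
  read y, top #: go to q_2, push B# → (q_2, ε, B#)
All input consumed; M is in state q_2.

q_2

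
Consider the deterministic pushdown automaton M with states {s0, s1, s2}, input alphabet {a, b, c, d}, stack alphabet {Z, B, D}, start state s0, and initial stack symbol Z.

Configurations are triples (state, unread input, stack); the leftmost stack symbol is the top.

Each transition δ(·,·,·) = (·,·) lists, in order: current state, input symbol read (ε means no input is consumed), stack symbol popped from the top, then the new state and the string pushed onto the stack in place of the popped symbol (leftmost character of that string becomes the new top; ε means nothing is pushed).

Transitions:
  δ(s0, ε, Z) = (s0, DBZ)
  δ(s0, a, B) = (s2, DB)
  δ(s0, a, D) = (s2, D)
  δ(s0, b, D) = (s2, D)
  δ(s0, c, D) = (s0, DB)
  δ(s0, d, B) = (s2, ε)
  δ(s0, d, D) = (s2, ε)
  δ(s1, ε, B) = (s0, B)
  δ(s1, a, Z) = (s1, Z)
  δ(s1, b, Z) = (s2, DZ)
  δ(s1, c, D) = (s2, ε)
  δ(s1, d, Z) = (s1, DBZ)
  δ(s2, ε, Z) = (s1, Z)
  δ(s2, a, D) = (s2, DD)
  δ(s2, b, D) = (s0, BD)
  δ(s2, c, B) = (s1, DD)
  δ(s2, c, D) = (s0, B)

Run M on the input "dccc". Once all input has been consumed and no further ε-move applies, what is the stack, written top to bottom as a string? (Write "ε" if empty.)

BZ

(s0, dccc, Z) ⊢ (s0, dccc, DBZ) ⊢ (s2, ccc, BZ) ⊢ (s1, cc, DDZ) ⊢ (s2, c, DZ) ⊢ (s0, ε, BZ)
All input consumed in state s0 with stack BZ.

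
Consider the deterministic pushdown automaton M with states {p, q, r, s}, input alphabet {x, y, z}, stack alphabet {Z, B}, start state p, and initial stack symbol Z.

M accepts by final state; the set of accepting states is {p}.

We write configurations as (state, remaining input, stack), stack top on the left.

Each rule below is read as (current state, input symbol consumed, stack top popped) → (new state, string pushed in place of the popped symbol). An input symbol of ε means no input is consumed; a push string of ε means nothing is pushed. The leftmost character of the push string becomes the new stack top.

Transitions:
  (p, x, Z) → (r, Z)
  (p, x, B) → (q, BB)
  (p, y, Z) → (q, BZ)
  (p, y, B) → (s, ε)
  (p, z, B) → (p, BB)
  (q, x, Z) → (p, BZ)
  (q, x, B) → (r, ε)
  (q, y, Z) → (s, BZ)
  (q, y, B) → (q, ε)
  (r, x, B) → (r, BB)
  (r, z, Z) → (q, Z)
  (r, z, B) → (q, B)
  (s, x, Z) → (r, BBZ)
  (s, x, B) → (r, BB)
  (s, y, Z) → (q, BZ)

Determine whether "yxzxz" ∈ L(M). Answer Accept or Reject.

(p, yxzxz, Z)
  read y, top Z: go to q, push BZ → (q, xzxz, BZ)
  read x, top B: go to r, push ε → (r, zxz, Z)
  read z, top Z: go to q, push Z → (q, xz, Z)
  read x, top Z: go to p, push BZ → (p, z, BZ)
  read z, top B: go to p, push BB → (p, ε, BBZ)
All input consumed; state p ∈ F.

Accept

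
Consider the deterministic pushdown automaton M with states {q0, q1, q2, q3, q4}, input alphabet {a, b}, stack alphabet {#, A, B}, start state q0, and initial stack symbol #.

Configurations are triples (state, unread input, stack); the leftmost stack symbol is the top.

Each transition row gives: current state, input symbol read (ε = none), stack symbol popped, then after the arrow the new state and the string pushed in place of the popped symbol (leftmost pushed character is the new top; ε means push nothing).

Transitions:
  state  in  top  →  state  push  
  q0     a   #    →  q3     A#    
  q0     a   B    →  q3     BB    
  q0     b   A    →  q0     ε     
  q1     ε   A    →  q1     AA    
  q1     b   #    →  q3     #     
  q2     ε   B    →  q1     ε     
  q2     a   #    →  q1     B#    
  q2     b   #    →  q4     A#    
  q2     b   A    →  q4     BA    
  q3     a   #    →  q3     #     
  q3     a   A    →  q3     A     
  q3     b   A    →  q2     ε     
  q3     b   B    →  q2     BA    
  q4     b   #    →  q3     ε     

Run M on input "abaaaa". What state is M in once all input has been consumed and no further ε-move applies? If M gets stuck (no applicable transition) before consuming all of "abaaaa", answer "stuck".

stuck

(q0, abaaaa, #) ⊢ (q3, baaaa, A#) ⊢ (q2, aaaa, #) ⊢ (q1, aaa, B#)
No transition for (q1, a, top B); M blocks with input aaa remaining.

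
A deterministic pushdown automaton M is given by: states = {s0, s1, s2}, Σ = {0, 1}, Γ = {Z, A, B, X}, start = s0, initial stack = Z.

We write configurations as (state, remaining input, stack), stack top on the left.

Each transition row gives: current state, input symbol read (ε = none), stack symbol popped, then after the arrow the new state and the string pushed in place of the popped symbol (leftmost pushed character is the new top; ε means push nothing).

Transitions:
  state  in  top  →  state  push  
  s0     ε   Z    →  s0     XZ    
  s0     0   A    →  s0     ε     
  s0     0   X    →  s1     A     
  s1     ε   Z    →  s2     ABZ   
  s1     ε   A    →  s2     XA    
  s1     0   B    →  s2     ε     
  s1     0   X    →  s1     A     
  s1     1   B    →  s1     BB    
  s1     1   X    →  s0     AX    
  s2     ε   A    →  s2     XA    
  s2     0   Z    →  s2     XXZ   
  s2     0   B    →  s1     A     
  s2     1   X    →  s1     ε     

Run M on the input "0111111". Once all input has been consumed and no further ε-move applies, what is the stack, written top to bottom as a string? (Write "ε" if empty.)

(s0, 0111111, Z) ⊢ (s0, 0111111, XZ) ⊢ (s1, 111111, AZ) ⊢ (s2, 111111, XAZ) ⊢ (s1, 11111, AZ) ⊢ (s2, 11111, XAZ) ⊢ (s1, 1111, AZ) ⊢ (s2, 1111, XAZ) ⊢ (s1, 111, AZ) ⊢ (s2, 111, XAZ) ⊢ (s1, 11, AZ) ⊢ (s2, 11, XAZ) ⊢ (s1, 1, AZ) ⊢ (s2, 1, XAZ) ⊢ (s1, ε, AZ) ⊢ (s2, ε, XAZ)
All input consumed in state s2 with stack XAZ.

XAZ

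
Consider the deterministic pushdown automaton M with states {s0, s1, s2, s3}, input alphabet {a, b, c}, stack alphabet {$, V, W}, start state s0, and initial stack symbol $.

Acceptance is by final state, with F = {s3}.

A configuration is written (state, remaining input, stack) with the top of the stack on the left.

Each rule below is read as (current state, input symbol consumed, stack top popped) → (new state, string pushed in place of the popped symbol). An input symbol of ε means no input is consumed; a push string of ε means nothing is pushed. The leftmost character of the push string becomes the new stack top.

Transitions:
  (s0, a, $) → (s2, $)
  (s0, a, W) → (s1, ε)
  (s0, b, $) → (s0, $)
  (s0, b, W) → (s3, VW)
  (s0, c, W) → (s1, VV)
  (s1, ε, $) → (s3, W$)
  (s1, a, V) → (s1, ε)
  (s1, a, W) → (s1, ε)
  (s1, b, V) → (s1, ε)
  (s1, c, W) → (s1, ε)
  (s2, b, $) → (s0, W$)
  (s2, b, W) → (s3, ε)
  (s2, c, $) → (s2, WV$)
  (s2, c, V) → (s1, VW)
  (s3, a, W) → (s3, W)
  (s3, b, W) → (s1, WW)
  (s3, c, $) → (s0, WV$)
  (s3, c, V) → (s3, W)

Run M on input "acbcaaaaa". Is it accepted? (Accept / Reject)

Accept

(s0, acbcaaaaa, $)
  read a, top $: go to s2, push $ → (s2, cbcaaaaa, $)
  read c, top $: go to s2, push WV$ → (s2, bcaaaaa, WV$)
  read b, top W: go to s3, push ε → (s3, caaaaa, V$)
  read c, top V: go to s3, push W → (s3, aaaaa, W$)
  read a, top W: go to s3, push W → (s3, aaaa, W$)
  read a, top W: go to s3, push W → (s3, aaa, W$)
  read a, top W: go to s3, push W → (s3, aa, W$)
  read a, top W: go to s3, push W → (s3, a, W$)
  read a, top W: go to s3, push W → (s3, ε, W$)
All input consumed; state s3 ∈ F.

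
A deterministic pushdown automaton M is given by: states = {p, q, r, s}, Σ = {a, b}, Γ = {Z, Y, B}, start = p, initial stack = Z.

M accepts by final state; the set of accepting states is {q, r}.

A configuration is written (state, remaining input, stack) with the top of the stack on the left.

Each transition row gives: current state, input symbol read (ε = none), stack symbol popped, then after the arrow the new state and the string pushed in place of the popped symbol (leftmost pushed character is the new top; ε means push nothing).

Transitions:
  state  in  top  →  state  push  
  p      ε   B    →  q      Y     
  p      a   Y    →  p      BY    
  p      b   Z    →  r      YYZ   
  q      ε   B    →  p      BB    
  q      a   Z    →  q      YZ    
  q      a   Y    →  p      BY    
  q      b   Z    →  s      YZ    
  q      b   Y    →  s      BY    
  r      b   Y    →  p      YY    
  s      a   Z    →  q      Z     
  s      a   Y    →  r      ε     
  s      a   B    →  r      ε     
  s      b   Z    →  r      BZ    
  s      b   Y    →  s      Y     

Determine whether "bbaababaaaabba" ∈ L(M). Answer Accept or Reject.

Reject

(p, bbaababaaaabba, Z)
  read b, top Z: go to r, push YYZ → (r, baababaaaabba, YYZ)
  read b, top Y: go to p, push YY → (p, aababaaaabba, YYYZ)
  read a, top Y: go to p, push BY → (p, ababaaaabba, BYYYZ)
  ε-move, top B: go to q, push Y → (q, ababaaaabba, YYYYZ)
  read a, top Y: go to p, push BY → (p, babaaaabba, BYYYYZ)
  ε-move, top B: go to q, push Y → (q, babaaaabba, YYYYYZ)
  read b, top Y: go to s, push BY → (s, abaaaabba, BYYYYYZ)
  read a, top B: go to r, push ε → (r, baaaabba, YYYYYZ)
  read b, top Y: go to p, push YY → (p, aaaabba, YYYYYYZ)
  read a, top Y: go to p, push BY → (p, aaabba, BYYYYYYZ)
  ε-move, top B: go to q, push Y → (q, aaabba, YYYYYYYZ)
  read a, top Y: go to p, push BY → (p, aabba, BYYYYYYYZ)
  ε-move, top B: go to q, push Y → (q, aabba, YYYYYYYYZ)
  read a, top Y: go to p, push BY → (p, abba, BYYYYYYYYZ)
  ε-move, top B: go to q, push Y → (q, abba, YYYYYYYYYZ)
  read a, top Y: go to p, push BY → (p, bba, BYYYYYYYYYZ)
  ε-move, top B: go to q, push Y → (q, bba, YYYYYYYYYYZ)
  read b, top Y: go to s, push BY → (s, ba, BYYYYYYYYYYZ)
No transition applies at (s, ba, BYYYYYYYYYYZ); input not fully consumed.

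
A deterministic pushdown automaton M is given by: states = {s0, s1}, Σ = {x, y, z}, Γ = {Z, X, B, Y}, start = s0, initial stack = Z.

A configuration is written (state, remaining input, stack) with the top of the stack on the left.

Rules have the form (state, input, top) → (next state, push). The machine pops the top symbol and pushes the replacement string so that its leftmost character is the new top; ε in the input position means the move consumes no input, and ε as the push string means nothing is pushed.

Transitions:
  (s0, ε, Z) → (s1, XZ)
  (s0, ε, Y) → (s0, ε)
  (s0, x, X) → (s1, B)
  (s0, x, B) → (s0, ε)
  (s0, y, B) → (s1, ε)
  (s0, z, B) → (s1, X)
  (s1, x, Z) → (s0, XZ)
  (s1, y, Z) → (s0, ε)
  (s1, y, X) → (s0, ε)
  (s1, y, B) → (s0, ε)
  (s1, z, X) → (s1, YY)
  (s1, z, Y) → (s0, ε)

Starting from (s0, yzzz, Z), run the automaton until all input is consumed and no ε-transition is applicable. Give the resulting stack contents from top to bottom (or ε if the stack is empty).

YYZ

(s0, yzzz, Z)
  ε-move, top Z: go to s1, push XZ → (s1, yzzz, XZ)
  read y, top X: go to s0, push ε → (s0, zzz, Z)
  ε-move, top Z: go to s1, push XZ → (s1, zzz, XZ)
  read z, top X: go to s1, push YY → (s1, zz, YYZ)
  read z, top Y: go to s0, push ε → (s0, z, YZ)
  ε-move, top Y: go to s0, push ε → (s0, z, Z)
  ε-move, top Z: go to s1, push XZ → (s1, z, XZ)
  read z, top X: go to s1, push YY → (s1, ε, YYZ)
All input consumed in state s1 with stack YYZ.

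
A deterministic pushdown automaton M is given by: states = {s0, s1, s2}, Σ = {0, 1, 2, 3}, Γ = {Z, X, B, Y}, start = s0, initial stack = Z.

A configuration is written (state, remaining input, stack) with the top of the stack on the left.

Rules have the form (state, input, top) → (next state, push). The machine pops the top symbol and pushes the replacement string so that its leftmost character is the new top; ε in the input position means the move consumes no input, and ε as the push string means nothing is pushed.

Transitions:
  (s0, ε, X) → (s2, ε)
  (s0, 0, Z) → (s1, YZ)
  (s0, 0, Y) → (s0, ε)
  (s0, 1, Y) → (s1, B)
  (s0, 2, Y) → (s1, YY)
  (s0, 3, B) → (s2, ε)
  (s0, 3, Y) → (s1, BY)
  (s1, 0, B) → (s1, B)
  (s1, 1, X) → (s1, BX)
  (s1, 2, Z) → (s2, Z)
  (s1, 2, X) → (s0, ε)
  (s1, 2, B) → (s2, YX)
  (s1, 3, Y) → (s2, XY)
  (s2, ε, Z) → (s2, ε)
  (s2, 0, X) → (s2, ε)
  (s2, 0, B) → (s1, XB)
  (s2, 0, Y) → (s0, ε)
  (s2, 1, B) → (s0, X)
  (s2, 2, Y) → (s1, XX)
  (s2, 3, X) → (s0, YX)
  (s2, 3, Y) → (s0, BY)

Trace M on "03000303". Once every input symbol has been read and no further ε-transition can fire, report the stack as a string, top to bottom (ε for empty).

(s0, 03000303, Z)
  read 0, top Z: go to s1, push YZ → (s1, 3000303, YZ)
  read 3, top Y: go to s2, push XY → (s2, 000303, XYZ)
  read 0, top X: go to s2, push ε → (s2, 00303, YZ)
  read 0, top Y: go to s0, push ε → (s0, 0303, Z)
  read 0, top Z: go to s1, push YZ → (s1, 303, YZ)
  read 3, top Y: go to s2, push XY → (s2, 03, XYZ)
  read 0, top X: go to s2, push ε → (s2, 3, YZ)
  read 3, top Y: go to s0, push BY → (s0, ε, BYZ)
All input consumed in state s0 with stack BYZ.

BYZ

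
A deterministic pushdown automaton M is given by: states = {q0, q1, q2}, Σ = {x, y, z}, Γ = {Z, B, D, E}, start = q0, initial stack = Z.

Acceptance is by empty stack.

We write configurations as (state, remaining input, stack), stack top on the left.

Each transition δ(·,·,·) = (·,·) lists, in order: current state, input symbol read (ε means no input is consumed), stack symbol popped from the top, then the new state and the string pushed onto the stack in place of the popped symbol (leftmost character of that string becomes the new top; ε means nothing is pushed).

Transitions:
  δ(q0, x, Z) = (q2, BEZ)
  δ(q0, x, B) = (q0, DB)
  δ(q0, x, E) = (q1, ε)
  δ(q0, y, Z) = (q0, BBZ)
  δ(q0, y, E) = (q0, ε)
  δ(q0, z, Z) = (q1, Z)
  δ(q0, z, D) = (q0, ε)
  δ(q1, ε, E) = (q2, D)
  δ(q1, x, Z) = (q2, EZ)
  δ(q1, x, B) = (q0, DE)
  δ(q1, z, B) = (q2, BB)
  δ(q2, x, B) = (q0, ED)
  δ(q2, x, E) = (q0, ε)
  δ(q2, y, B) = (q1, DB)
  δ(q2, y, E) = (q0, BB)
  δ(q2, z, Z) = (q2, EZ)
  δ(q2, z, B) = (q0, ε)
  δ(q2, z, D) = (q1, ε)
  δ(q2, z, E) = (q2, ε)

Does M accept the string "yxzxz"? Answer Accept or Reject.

Reject

(q0, yxzxz, Z) ⊢ (q0, xzxz, BBZ) ⊢ (q0, zxz, DBBZ) ⊢ (q0, xz, BBZ) ⊢ (q0, z, DBBZ) ⊢ (q0, ε, BBZ)
All input consumed; stack is BBZ, not empty, and no further ε-move applies.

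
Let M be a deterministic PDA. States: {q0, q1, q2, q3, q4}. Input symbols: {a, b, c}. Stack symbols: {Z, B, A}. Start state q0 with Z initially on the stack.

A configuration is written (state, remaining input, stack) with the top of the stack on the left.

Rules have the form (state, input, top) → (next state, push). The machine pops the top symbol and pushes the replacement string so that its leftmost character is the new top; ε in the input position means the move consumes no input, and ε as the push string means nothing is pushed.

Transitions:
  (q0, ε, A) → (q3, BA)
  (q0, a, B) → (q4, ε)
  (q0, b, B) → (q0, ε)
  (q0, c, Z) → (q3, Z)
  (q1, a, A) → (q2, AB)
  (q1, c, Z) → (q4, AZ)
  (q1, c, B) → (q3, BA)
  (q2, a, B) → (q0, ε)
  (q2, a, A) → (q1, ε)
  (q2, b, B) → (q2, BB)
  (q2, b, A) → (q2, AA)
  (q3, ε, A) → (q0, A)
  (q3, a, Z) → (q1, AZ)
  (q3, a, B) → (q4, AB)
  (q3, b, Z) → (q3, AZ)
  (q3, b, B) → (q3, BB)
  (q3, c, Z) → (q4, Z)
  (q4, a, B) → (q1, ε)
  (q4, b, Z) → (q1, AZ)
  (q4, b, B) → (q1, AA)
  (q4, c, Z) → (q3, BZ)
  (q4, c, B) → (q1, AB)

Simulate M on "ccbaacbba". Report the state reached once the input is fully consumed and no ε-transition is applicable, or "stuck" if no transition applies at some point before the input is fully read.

q4

(q0, ccbaacbba, Z)
  read c, top Z: go to q3, push Z → (q3, cbaacbba, Z)
  read c, top Z: go to q4, push Z → (q4, baacbba, Z)
  read b, top Z: go to q1, push AZ → (q1, aacbba, AZ)
  read a, top A: go to q2, push AB → (q2, acbba, ABZ)
  read a, top A: go to q1, push ε → (q1, cbba, BZ)
  read c, top B: go to q3, push BA → (q3, bba, BAZ)
  read b, top B: go to q3, push BB → (q3, ba, BBAZ)
  read b, top B: go to q3, push BB → (q3, a, BBBAZ)
  read a, top B: go to q4, push AB → (q4, ε, ABBBAZ)
All input consumed; M is in state q4.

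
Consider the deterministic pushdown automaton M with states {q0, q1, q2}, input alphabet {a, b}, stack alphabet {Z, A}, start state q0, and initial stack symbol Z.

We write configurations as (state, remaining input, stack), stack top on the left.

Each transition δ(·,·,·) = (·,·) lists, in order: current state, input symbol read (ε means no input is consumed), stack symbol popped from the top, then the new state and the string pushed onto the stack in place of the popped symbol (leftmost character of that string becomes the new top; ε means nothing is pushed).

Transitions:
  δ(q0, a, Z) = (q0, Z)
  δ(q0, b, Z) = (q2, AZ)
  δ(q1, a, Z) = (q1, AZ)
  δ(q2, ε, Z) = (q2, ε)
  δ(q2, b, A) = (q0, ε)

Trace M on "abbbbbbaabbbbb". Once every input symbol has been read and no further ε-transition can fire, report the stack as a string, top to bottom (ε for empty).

(q0, abbbbbbaabbbbb, Z) ⊢ (q0, bbbbbbaabbbbb, Z) ⊢ (q2, bbbbbaabbbbb, AZ) ⊢ (q0, bbbbaabbbbb, Z) ⊢ (q2, bbbaabbbbb, AZ) ⊢ (q0, bbaabbbbb, Z) ⊢ (q2, baabbbbb, AZ) ⊢ (q0, aabbbbb, Z) ⊢ (q0, abbbbb, Z) ⊢ (q0, bbbbb, Z) ⊢ (q2, bbbb, AZ) ⊢ (q0, bbb, Z) ⊢ (q2, bb, AZ) ⊢ (q0, b, Z) ⊢ (q2, ε, AZ)
All input consumed in state q2 with stack AZ.

AZ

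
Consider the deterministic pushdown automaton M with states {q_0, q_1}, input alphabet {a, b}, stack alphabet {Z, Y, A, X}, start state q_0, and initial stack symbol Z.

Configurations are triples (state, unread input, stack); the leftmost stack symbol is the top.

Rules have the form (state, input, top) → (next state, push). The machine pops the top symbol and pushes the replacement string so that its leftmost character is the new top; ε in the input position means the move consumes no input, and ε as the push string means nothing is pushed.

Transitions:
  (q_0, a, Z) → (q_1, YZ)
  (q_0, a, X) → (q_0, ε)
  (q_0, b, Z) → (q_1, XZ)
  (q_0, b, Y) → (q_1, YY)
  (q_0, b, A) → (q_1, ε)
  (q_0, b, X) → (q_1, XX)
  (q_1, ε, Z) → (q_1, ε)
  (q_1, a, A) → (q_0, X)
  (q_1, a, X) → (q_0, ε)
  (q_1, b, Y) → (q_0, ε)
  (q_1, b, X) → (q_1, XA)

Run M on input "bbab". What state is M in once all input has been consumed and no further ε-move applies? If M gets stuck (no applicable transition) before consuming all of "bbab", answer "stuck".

q_1

(q_0, bbab, Z) ⊢ (q_1, bab, XZ) ⊢ (q_1, ab, XAZ) ⊢ (q_0, b, AZ) ⊢ (q_1, ε, Z) ⊢ (q_1, ε, ε)
All input consumed; M is in state q_1.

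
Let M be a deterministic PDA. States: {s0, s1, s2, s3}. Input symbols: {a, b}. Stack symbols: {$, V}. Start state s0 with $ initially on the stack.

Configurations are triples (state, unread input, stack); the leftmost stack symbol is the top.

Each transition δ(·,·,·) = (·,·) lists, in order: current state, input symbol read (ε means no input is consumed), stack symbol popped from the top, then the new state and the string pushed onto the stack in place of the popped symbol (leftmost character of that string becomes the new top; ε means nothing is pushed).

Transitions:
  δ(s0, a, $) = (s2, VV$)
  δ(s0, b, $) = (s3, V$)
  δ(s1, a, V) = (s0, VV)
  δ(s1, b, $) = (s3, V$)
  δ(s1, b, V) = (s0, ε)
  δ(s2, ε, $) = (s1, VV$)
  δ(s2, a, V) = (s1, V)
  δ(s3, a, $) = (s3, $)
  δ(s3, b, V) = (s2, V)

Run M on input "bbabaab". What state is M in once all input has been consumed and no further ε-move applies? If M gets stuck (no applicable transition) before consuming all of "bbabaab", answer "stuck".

(s0, bbabaab, $)
  read b, top $: go to s3, push V$ → (s3, babaab, V$)
  read b, top V: go to s2, push V → (s2, abaab, V$)
  read a, top V: go to s1, push V → (s1, baab, V$)
  read b, top V: go to s0, push ε → (s0, aab, $)
  read a, top $: go to s2, push VV$ → (s2, ab, VV$)
  read a, top V: go to s1, push V → (s1, b, VV$)
  read b, top V: go to s0, push ε → (s0, ε, V$)
All input consumed; M is in state s0.

s0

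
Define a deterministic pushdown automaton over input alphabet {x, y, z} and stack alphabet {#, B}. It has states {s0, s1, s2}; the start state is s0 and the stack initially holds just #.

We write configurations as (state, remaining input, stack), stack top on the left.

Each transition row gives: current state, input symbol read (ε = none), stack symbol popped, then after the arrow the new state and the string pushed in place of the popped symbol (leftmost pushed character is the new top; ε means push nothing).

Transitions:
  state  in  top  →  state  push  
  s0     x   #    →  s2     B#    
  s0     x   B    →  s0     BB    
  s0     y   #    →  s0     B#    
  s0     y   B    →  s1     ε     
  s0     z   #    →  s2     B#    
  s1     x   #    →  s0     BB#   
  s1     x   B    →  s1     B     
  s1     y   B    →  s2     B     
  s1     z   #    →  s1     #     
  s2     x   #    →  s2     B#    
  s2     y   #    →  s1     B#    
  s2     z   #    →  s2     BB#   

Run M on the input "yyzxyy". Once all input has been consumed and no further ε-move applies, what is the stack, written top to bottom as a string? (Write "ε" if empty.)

B#

(s0, yyzxyy, #)
  read y, top #: go to s0, push B# → (s0, yzxyy, B#)
  read y, top B: go to s1, push ε → (s1, zxyy, #)
  read z, top #: go to s1, push # → (s1, xyy, #)
  read x, top #: go to s0, push BB# → (s0, yy, BB#)
  read y, top B: go to s1, push ε → (s1, y, B#)
  read y, top B: go to s2, push B → (s2, ε, B#)
All input consumed in state s2 with stack B#.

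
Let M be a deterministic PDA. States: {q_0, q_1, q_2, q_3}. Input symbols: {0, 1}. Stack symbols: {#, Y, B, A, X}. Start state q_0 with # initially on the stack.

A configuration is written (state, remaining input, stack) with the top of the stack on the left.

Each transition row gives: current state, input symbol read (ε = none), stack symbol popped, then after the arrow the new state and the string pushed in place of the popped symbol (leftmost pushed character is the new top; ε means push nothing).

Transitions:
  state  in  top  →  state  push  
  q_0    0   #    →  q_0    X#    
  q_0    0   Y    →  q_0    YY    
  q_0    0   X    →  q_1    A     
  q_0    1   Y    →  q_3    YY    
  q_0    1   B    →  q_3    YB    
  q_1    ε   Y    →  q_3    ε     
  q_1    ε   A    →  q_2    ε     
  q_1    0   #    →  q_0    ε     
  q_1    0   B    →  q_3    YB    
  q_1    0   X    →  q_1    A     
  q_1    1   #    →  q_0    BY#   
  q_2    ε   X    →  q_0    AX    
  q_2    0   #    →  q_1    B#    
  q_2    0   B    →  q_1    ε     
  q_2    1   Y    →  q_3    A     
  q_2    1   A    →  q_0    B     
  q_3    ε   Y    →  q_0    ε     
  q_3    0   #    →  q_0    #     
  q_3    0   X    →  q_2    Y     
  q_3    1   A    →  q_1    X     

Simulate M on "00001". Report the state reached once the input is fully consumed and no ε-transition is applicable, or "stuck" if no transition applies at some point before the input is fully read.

(q_0, 00001, #)
  read 0, top #: go to q_0, push X# → (q_0, 0001, X#)
  read 0, top X: go to q_1, push A → (q_1, 001, A#)
  ε-move, top A: go to q_2, push ε → (q_2, 001, #)
  read 0, top #: go to q_1, push B# → (q_1, 01, B#)
  read 0, top B: go to q_3, push YB → (q_3, 1, YB#)
  ε-move, top Y: go to q_0, push ε → (q_0, 1, B#)
  read 1, top B: go to q_3, push YB → (q_3, ε, YB#)
  ε-move, top Y: go to q_0, push ε → (q_0, ε, B#)
All input consumed; M is in state q_0.

q_0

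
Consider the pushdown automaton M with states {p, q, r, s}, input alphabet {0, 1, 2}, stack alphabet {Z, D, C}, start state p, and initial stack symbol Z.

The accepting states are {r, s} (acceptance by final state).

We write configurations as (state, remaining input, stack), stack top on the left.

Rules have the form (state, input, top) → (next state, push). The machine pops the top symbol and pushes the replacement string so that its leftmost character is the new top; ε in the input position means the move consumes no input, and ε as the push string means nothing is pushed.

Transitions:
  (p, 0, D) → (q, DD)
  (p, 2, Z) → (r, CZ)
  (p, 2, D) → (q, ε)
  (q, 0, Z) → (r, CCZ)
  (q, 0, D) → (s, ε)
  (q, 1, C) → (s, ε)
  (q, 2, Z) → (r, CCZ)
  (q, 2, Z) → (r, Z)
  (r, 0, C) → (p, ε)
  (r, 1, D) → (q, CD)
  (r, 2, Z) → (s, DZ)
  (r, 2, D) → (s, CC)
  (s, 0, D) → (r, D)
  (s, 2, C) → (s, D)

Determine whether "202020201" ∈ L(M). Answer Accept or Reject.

No computation consumes all input and reaches a final state.

Reject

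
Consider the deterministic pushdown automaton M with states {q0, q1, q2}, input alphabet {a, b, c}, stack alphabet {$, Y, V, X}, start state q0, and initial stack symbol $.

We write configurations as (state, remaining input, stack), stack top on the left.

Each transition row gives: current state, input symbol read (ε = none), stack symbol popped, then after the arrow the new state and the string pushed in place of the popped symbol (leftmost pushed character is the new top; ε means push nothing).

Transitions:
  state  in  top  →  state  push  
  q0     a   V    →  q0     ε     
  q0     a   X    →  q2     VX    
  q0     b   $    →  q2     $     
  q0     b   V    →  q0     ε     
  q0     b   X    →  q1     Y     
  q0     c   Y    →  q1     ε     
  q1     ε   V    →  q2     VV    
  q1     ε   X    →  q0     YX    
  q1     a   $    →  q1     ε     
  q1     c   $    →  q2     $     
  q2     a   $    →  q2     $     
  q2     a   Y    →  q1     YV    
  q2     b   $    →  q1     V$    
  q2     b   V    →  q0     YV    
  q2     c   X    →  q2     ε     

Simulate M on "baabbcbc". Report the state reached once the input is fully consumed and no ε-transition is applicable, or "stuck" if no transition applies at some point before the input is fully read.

(q0, baabbcbc, $)
  read b, top $: go to q2, push $ → (q2, aabbcbc, $)
  read a, top $: go to q2, push $ → (q2, abbcbc, $)
  read a, top $: go to q2, push $ → (q2, bbcbc, $)
  read b, top $: go to q1, push V$ → (q1, bcbc, V$)
  ε-move, top V: go to q2, push VV → (q2, bcbc, VV$)
  read b, top V: go to q0, push YV → (q0, cbc, YVV$)
  read c, top Y: go to q1, push ε → (q1, bc, VV$)
  ε-move, top V: go to q2, push VV → (q2, bc, VVV$)
  read b, top V: go to q0, push YV → (q0, c, YVVV$)
  read c, top Y: go to q1, push ε → (q1, ε, VVV$)
  ε-move, top V: go to q2, push VV → (q2, ε, VVVV$)
All input consumed; M is in state q2.

q2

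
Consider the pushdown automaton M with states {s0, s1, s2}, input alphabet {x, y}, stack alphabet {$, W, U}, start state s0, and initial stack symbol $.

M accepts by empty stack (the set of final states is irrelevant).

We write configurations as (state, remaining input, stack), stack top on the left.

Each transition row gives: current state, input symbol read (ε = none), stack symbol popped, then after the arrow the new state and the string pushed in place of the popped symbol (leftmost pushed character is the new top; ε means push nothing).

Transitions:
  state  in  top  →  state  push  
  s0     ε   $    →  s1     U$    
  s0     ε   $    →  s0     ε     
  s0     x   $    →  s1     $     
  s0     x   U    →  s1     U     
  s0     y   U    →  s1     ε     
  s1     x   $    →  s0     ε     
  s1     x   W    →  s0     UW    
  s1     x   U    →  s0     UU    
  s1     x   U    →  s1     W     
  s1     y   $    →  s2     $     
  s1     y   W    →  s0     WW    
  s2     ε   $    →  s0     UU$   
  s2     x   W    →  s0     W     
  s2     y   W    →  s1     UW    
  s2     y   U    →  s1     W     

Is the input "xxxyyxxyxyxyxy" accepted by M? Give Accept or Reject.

Reject

No computation consumes all input and empties the stack.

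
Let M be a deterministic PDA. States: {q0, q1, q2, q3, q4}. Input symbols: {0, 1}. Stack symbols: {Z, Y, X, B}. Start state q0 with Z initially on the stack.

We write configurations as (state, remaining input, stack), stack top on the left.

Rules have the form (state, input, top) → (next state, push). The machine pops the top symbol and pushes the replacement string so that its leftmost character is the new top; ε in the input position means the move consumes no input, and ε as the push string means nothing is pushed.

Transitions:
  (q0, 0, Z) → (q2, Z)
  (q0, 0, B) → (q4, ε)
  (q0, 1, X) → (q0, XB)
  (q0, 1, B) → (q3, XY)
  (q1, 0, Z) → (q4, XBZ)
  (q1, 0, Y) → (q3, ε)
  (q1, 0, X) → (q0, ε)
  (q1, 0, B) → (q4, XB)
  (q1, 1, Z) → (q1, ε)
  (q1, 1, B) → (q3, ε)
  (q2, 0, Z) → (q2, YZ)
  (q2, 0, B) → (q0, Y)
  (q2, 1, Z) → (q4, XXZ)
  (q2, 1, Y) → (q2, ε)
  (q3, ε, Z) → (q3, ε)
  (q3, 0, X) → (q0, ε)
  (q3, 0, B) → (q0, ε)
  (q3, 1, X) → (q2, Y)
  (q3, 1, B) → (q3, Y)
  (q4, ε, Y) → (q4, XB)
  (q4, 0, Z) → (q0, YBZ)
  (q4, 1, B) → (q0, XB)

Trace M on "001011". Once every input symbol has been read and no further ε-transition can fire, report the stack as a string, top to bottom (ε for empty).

(q0, 001011, Z)
  read 0, top Z: go to q2, push Z → (q2, 01011, Z)
  read 0, top Z: go to q2, push YZ → (q2, 1011, YZ)
  read 1, top Y: go to q2, push ε → (q2, 011, Z)
  read 0, top Z: go to q2, push YZ → (q2, 11, YZ)
  read 1, top Y: go to q2, push ε → (q2, 1, Z)
  read 1, top Z: go to q4, push XXZ → (q4, ε, XXZ)
All input consumed in state q4 with stack XXZ.

XXZ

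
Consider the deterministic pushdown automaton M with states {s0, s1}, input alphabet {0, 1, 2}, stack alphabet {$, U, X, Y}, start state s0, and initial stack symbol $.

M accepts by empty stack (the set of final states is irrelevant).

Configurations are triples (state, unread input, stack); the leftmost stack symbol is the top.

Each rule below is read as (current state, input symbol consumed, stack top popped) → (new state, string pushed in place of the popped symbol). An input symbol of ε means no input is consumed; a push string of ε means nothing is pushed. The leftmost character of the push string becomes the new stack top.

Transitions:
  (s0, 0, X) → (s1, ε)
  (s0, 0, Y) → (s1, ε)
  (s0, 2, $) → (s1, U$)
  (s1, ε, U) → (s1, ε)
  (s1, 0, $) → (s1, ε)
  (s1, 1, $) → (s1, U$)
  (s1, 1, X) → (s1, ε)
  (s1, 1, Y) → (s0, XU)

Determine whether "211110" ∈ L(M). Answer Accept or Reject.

(s0, 211110, $)
  read 2, top $: go to s1, push U$ → (s1, 11110, U$)
  ε-move, top U: go to s1, push ε → (s1, 11110, $)
  read 1, top $: go to s1, push U$ → (s1, 1110, U$)
  ε-move, top U: go to s1, push ε → (s1, 1110, $)
  read 1, top $: go to s1, push U$ → (s1, 110, U$)
  ε-move, top U: go to s1, push ε → (s1, 110, $)
  read 1, top $: go to s1, push U$ → (s1, 10, U$)
  ε-move, top U: go to s1, push ε → (s1, 10, $)
  read 1, top $: go to s1, push U$ → (s1, 0, U$)
  ε-move, top U: go to s1, push ε → (s1, 0, $)
  read 0, top $: go to s1, push ε → (s1, ε, ε)
All input consumed and the stack is empty.

Accept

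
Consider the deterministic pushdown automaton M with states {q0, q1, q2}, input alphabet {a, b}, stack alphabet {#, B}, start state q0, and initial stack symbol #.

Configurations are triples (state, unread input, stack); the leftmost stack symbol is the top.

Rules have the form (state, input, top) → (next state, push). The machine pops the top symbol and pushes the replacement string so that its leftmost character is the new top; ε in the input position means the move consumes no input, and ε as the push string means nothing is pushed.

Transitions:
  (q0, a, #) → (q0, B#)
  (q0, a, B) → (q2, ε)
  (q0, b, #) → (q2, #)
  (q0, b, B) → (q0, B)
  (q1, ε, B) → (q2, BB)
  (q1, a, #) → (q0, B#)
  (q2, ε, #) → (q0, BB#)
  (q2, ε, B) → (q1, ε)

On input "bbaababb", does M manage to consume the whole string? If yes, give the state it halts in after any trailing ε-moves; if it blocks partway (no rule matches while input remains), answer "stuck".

q0

(q0, bbaababb, #) ⊢ (q2, baababb, #) ⊢ (q0, baababb, BB#) ⊢ (q0, aababb, BB#) ⊢ (q2, ababb, B#) ⊢ (q1, ababb, #) ⊢ (q0, babb, B#) ⊢ (q0, abb, B#) ⊢ (q2, bb, #) ⊢ (q0, bb, BB#) ⊢ (q0, b, BB#) ⊢ (q0, ε, BB#)
All input consumed; M is in state q0.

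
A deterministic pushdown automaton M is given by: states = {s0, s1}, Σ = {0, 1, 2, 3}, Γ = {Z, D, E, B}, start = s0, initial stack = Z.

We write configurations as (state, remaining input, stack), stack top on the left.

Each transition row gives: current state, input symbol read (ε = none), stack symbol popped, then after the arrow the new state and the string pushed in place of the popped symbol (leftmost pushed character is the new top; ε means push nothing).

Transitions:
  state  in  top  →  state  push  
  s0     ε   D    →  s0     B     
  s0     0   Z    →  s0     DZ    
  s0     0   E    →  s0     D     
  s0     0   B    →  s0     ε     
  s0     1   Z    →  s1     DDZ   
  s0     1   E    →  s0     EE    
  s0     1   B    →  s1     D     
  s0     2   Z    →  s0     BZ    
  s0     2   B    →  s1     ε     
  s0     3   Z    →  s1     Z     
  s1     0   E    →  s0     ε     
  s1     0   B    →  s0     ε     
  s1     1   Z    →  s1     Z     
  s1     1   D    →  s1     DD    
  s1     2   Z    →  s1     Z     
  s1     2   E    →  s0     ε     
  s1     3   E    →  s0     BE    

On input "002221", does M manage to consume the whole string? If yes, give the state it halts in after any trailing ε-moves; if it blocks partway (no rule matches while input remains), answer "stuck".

(s0, 002221, Z)
  read 0, top Z: go to s0, push DZ → (s0, 02221, DZ)
  ε-move, top D: go to s0, push B → (s0, 02221, BZ)
  read 0, top B: go to s0, push ε → (s0, 2221, Z)
  read 2, top Z: go to s0, push BZ → (s0, 221, BZ)
  read 2, top B: go to s1, push ε → (s1, 21, Z)
  read 2, top Z: go to s1, push Z → (s1, 1, Z)
  read 1, top Z: go to s1, push Z → (s1, ε, Z)
All input consumed; M is in state s1.

s1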